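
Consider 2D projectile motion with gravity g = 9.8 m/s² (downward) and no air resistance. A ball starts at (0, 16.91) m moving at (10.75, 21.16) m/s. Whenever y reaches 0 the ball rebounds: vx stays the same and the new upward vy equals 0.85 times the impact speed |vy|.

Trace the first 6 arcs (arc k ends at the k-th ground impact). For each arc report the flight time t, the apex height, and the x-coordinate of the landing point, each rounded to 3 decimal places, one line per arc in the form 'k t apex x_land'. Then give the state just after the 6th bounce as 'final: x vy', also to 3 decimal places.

Arc 1: start y=16.910, vy=21.160 → t=5.008, apex=39.754, x_land=53.831, impact vy=-27.914
  bounce: vy ← 0.85·27.914 = 23.727
Arc 2: start y=0.000, vy=23.727 → t=4.842, apex=28.722, x_land=105.885, impact vy=-23.727
  bounce: vy ← 0.85·23.727 = 20.168
Arc 3: start y=0.000, vy=20.168 → t=4.116, apex=20.752, x_land=150.130, impact vy=-20.168
  bounce: vy ← 0.85·20.168 = 17.143
Arc 4: start y=0.000, vy=17.143 → t=3.498, apex=14.993, x_land=187.739, impact vy=-17.143
  bounce: vy ← 0.85·17.143 = 14.571
Arc 5: start y=0.000, vy=14.571 → t=2.974, apex=10.833, x_land=219.706, impact vy=-14.571
  bounce: vy ← 0.85·14.571 = 12.386
Arc 6: start y=0.000, vy=12.386 → t=2.528, apex=7.827, x_land=246.879, impact vy=-12.386
  bounce: vy ← 0.85·12.386 = 10.528

1 5.008 39.754 53.831
2 4.842 28.722 105.885
3 4.116 20.752 150.130
4 3.498 14.993 187.739
5 2.974 10.833 219.706
6 2.528 7.827 246.879
final: 246.879 10.528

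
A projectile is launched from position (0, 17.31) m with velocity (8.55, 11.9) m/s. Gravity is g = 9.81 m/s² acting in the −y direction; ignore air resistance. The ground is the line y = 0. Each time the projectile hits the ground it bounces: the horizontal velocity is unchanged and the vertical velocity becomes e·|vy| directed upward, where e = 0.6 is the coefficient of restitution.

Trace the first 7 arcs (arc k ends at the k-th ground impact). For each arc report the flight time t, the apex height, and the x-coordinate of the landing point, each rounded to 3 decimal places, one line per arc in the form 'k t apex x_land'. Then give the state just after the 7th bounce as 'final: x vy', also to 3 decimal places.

1 3.449 24.528 29.491
2 2.683 8.830 52.434
3 1.610 3.179 66.200
4 0.966 1.144 74.460
5 0.580 0.412 79.416
6 0.348 0.148 82.389
7 0.209 0.053 84.173
final: 84.173 0.614

Arc 1: start y=17.310, vy=11.900 → t=3.449, apex=24.528, x_land=29.491, impact vy=-21.937
  bounce: vy ← 0.6·21.937 = 13.162
Arc 2: start y=0.000, vy=13.162 → t=2.683, apex=8.830, x_land=52.434, impact vy=-13.162
  bounce: vy ← 0.6·13.162 = 7.897
Arc 3: start y=0.000, vy=7.897 → t=1.610, apex=3.179, x_land=66.200, impact vy=-7.897
  bounce: vy ← 0.6·7.897 = 4.738
Arc 4: start y=0.000, vy=4.738 → t=0.966, apex=1.144, x_land=74.460, impact vy=-4.738
  bounce: vy ← 0.6·4.738 = 2.843
Arc 5: start y=0.000, vy=2.843 → t=0.580, apex=0.412, x_land=79.416, impact vy=-2.843
  bounce: vy ← 0.6·2.843 = 1.706
Arc 6: start y=0.000, vy=1.706 → t=0.348, apex=0.148, x_land=82.389, impact vy=-1.706
  bounce: vy ← 0.6·1.706 = 1.023
Arc 7: start y=0.000, vy=1.023 → t=0.209, apex=0.053, x_land=84.173, impact vy=-1.023
  bounce: vy ← 0.6·1.023 = 0.614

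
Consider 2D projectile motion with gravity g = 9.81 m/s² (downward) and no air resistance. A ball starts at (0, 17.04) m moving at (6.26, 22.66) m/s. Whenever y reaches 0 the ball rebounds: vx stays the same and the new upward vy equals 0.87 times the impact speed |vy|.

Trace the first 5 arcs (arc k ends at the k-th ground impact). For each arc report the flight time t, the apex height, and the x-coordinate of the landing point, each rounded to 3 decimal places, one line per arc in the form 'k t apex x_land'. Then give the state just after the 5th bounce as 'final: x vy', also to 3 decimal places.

1 5.278 43.211 33.040
2 5.164 32.706 65.370
3 4.493 24.755 93.497
4 3.909 18.737 117.967
5 3.401 14.182 139.256
final: 139.256 14.513

Arc 1: start y=17.040, vy=22.660 → t=5.278, apex=43.211, x_land=33.040, impact vy=-29.117
  bounce: vy ← 0.87·29.117 = 25.332
Arc 2: start y=0.000, vy=25.332 → t=5.164, apex=32.706, x_land=65.370, impact vy=-25.332
  bounce: vy ← 0.87·25.332 = 22.039
Arc 3: start y=0.000, vy=22.039 → t=4.493, apex=24.755, x_land=93.497, impact vy=-22.039
  bounce: vy ← 0.87·22.039 = 19.174
Arc 4: start y=0.000, vy=19.174 → t=3.909, apex=18.737, x_land=117.967, impact vy=-19.174
  bounce: vy ← 0.87·19.174 = 16.681
Arc 5: start y=0.000, vy=16.681 → t=3.401, apex=14.182, x_land=139.256, impact vy=-16.681
  bounce: vy ← 0.87·16.681 = 14.513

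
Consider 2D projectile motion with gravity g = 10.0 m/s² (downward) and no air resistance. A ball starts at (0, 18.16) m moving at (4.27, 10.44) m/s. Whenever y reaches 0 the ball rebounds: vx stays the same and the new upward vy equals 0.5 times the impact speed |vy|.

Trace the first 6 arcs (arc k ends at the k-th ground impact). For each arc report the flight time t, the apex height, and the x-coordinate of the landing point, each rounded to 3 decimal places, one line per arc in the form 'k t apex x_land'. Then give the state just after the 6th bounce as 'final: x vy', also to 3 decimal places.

1 3.217 23.610 13.737
2 2.173 5.902 23.015
3 1.087 1.476 27.655
4 0.543 0.369 29.974
5 0.272 0.092 31.134
6 0.136 0.023 31.714
final: 31.714 0.340

Arc 1: start y=18.160, vy=10.440 → t=3.217, apex=23.610, x_land=13.737, impact vy=-21.730
  bounce: vy ← 0.5·21.730 = 10.865
Arc 2: start y=0.000, vy=10.865 → t=2.173, apex=5.902, x_land=23.015, impact vy=-10.865
  bounce: vy ← 0.5·10.865 = 5.433
Arc 3: start y=0.000, vy=5.433 → t=1.087, apex=1.476, x_land=27.655, impact vy=-5.433
  bounce: vy ← 0.5·5.433 = 2.716
Arc 4: start y=0.000, vy=2.716 → t=0.543, apex=0.369, x_land=29.974, impact vy=-2.716
  bounce: vy ← 0.5·2.716 = 1.358
Arc 5: start y=0.000, vy=1.358 → t=0.272, apex=0.092, x_land=31.134, impact vy=-1.358
  bounce: vy ← 0.5·1.358 = 0.679
Arc 6: start y=0.000, vy=0.679 → t=0.136, apex=0.023, x_land=31.714, impact vy=-0.679
  bounce: vy ← 0.5·0.679 = 0.340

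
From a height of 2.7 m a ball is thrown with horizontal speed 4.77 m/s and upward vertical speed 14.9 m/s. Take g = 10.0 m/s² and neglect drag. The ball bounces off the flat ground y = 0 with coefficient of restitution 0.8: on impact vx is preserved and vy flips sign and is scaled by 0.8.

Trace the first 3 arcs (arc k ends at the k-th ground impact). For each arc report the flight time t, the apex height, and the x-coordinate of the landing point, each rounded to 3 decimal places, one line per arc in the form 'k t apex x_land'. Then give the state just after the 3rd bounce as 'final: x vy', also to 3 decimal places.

1 3.151 13.800 15.032
2 2.658 8.832 27.711
3 2.127 5.653 37.855
final: 37.855 8.506

Arc 1: start y=2.700, vy=14.900 → t=3.151, apex=13.800, x_land=15.032, impact vy=-16.614
  bounce: vy ← 0.8·16.614 = 13.291
Arc 2: start y=0.000, vy=13.291 → t=2.658, apex=8.832, x_land=27.711, impact vy=-13.291
  bounce: vy ← 0.8·13.291 = 10.633
Arc 3: start y=0.000, vy=10.633 → t=2.127, apex=5.653, x_land=37.855, impact vy=-10.633
  bounce: vy ← 0.8·10.633 = 8.506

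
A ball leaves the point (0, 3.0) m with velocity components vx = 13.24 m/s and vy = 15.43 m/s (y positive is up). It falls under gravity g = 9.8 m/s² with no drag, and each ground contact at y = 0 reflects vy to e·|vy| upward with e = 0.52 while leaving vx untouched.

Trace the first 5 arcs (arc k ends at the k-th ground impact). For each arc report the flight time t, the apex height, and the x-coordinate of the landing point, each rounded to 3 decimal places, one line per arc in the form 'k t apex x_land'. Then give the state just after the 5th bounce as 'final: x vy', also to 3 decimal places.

1 3.333 15.147 44.125
2 1.829 4.096 68.334
3 0.951 1.108 80.924
4 0.494 0.299 87.470
5 0.257 0.081 90.874
final: 90.874 0.655

Arc 1: start y=3.000, vy=15.430 → t=3.333, apex=15.147, x_land=44.125, impact vy=-17.230
  bounce: vy ← 0.52·17.230 = 8.960
Arc 2: start y=0.000, vy=8.960 → t=1.829, apex=4.096, x_land=68.334, impact vy=-8.960
  bounce: vy ← 0.52·8.960 = 4.659
Arc 3: start y=0.000, vy=4.659 → t=0.951, apex=1.108, x_land=80.924, impact vy=-4.659
  bounce: vy ← 0.52·4.659 = 2.423
Arc 4: start y=0.000, vy=2.423 → t=0.494, apex=0.299, x_land=87.470, impact vy=-2.423
  bounce: vy ← 0.52·2.423 = 1.260
Arc 5: start y=0.000, vy=1.260 → t=0.257, apex=0.081, x_land=90.874, impact vy=-1.260
  bounce: vy ← 0.52·1.260 = 0.655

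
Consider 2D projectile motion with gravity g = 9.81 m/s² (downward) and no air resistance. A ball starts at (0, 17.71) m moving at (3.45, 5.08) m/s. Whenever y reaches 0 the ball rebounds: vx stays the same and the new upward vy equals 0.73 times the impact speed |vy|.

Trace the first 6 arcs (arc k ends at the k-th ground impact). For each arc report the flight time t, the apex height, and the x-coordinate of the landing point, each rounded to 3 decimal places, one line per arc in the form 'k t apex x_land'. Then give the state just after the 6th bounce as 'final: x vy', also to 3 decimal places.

Arc 1: start y=17.710, vy=5.080 → t=2.487, apex=19.025, x_land=8.581, impact vy=-19.320
  bounce: vy ← 0.73·19.320 = 14.104
Arc 2: start y=0.000, vy=14.104 → t=2.875, apex=10.139, x_land=18.501, impact vy=-14.104
  bounce: vy ← 0.73·14.104 = 10.296
Arc 3: start y=0.000, vy=10.296 → t=2.099, apex=5.403, x_land=25.743, impact vy=-10.296
  bounce: vy ← 0.73·10.296 = 7.516
Arc 4: start y=0.000, vy=7.516 → t=1.532, apex=2.879, x_land=31.029, impact vy=-7.516
  bounce: vy ← 0.73·7.516 = 5.487
Arc 5: start y=0.000, vy=5.487 → t=1.119, apex=1.534, x_land=34.889, impact vy=-5.487
  bounce: vy ← 0.73·5.487 = 4.005
Arc 6: start y=0.000, vy=4.005 → t=0.817, apex=0.818, x_land=37.706, impact vy=-4.005
  bounce: vy ← 0.73·4.005 = 2.924

1 2.487 19.025 8.581
2 2.875 10.139 18.501
3 2.099 5.403 25.743
4 1.532 2.879 31.029
5 1.119 1.534 34.889
6 0.817 0.818 37.706
final: 37.706 2.924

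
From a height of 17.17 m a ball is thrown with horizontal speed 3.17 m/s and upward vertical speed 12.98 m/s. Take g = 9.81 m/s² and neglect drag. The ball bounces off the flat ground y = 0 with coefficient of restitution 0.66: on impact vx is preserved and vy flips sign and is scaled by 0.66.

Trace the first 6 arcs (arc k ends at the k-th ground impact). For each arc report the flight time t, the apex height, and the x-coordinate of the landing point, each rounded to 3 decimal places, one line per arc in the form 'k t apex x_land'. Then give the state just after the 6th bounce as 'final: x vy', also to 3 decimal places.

1 3.615 25.757 11.459
2 3.025 11.220 21.047
3 1.996 4.887 27.376
4 1.318 2.129 31.553
5 0.870 0.927 34.310
6 0.574 0.404 36.129
final: 36.129 1.858

Arc 1: start y=17.170, vy=12.980 → t=3.615, apex=25.757, x_land=11.459, impact vy=-22.480
  bounce: vy ← 0.66·22.480 = 14.837
Arc 2: start y=0.000, vy=14.837 → t=3.025, apex=11.220, x_land=21.047, impact vy=-14.837
  bounce: vy ← 0.66·14.837 = 9.792
Arc 3: start y=0.000, vy=9.792 → t=1.996, apex=4.887, x_land=27.376, impact vy=-9.792
  bounce: vy ← 0.66·9.792 = 6.463
Arc 4: start y=0.000, vy=6.463 → t=1.318, apex=2.129, x_land=31.553, impact vy=-6.463
  bounce: vy ← 0.66·6.463 = 4.266
Arc 5: start y=0.000, vy=4.266 → t=0.870, apex=0.927, x_land=34.310, impact vy=-4.266
  bounce: vy ← 0.66·4.266 = 2.815
Arc 6: start y=0.000, vy=2.815 → t=0.574, apex=0.404, x_land=36.129, impact vy=-2.815
  bounce: vy ← 0.66·2.815 = 1.858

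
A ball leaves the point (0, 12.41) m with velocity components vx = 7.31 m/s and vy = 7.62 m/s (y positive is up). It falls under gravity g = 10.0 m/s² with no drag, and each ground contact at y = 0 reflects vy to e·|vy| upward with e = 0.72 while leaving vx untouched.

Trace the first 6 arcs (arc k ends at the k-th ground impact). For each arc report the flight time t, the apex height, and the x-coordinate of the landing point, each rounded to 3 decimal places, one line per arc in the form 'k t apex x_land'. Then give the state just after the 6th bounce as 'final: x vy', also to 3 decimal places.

1 2.512 15.313 18.363
2 2.520 7.938 36.785
3 1.814 4.115 50.048
4 1.306 2.133 59.598
5 0.941 1.106 66.474
6 0.677 0.573 71.424
final: 71.424 2.438

Arc 1: start y=12.410, vy=7.620 → t=2.512, apex=15.313, x_land=18.363, impact vy=-17.500
  bounce: vy ← 0.72·17.500 = 12.600
Arc 2: start y=0.000, vy=12.600 → t=2.520, apex=7.938, x_land=36.785, impact vy=-12.600
  bounce: vy ← 0.72·12.600 = 9.072
Arc 3: start y=0.000, vy=9.072 → t=1.814, apex=4.115, x_land=50.048, impact vy=-9.072
  bounce: vy ← 0.72·9.072 = 6.532
Arc 4: start y=0.000, vy=6.532 → t=1.306, apex=2.133, x_land=59.598, impact vy=-6.532
  bounce: vy ← 0.72·6.532 = 4.703
Arc 5: start y=0.000, vy=4.703 → t=0.941, apex=1.106, x_land=66.474, impact vy=-4.703
  bounce: vy ← 0.72·4.703 = 3.386
Arc 6: start y=0.000, vy=3.386 → t=0.677, apex=0.573, x_land=71.424, impact vy=-3.386
  bounce: vy ← 0.72·3.386 = 2.438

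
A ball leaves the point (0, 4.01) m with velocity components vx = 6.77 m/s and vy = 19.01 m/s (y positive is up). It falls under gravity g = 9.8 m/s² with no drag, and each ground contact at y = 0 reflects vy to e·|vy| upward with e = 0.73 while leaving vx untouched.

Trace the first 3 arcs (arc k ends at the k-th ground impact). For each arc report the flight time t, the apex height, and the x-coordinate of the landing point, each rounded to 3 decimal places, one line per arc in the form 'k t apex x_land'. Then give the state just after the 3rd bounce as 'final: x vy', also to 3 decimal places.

1 4.080 22.448 27.623
2 3.125 11.962 48.779
3 2.281 6.375 64.222
final: 64.222 8.160

Arc 1: start y=4.010, vy=19.010 → t=4.080, apex=22.448, x_land=27.623, impact vy=-20.976
  bounce: vy ← 0.73·20.976 = 15.312
Arc 2: start y=0.000, vy=15.312 → t=3.125, apex=11.962, x_land=48.779, impact vy=-15.312
  bounce: vy ← 0.73·15.312 = 11.178
Arc 3: start y=0.000, vy=11.178 → t=2.281, apex=6.375, x_land=64.222, impact vy=-11.178
  bounce: vy ← 0.73·11.178 = 8.160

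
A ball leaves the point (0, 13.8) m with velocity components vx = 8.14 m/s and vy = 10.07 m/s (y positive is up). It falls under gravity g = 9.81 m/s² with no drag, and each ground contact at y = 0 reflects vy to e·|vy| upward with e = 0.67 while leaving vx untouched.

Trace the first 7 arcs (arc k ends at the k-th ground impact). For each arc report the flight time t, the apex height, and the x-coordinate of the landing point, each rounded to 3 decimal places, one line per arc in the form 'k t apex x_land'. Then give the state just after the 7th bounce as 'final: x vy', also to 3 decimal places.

Arc 1: start y=13.800, vy=10.070 → t=2.993, apex=18.968, x_land=24.363, impact vy=-19.291
  bounce: vy ← 0.67·19.291 = 12.925
Arc 2: start y=0.000, vy=12.925 → t=2.635, apex=8.515, x_land=45.813, impact vy=-12.925
  bounce: vy ← 0.67·12.925 = 8.660
Arc 3: start y=0.000, vy=8.660 → t=1.766, apex=3.822, x_land=60.184, impact vy=-8.660
  bounce: vy ← 0.67·8.660 = 5.802
Arc 4: start y=0.000, vy=5.802 → t=1.183, apex=1.716, x_land=69.813, impact vy=-5.802
  bounce: vy ← 0.67·5.802 = 3.887
Arc 5: start y=0.000, vy=3.887 → t=0.793, apex=0.770, x_land=76.265, impact vy=-3.887
  bounce: vy ← 0.67·3.887 = 2.605
Arc 6: start y=0.000, vy=2.605 → t=0.531, apex=0.346, x_land=80.587, impact vy=-2.605
  bounce: vy ← 0.67·2.605 = 1.745
Arc 7: start y=0.000, vy=1.745 → t=0.356, apex=0.155, x_land=83.483, impact vy=-1.745
  bounce: vy ← 0.67·1.745 = 1.169

1 2.993 18.968 24.363
2 2.635 8.515 45.813
3 1.766 3.822 60.184
4 1.183 1.716 69.813
5 0.793 0.770 76.265
6 0.531 0.346 80.587
7 0.356 0.155 83.483
final: 83.483 1.169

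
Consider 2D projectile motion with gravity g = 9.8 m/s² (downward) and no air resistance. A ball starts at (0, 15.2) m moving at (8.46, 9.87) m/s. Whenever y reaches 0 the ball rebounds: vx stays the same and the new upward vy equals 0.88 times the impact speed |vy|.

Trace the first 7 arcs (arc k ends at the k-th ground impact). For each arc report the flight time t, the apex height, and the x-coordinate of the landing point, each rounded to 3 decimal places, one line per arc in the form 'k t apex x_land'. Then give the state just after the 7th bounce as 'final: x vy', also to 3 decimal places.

1 3.036 20.170 25.685
2 3.571 15.620 55.894
3 3.142 12.096 82.478
4 2.765 9.367 105.872
5 2.433 7.254 126.459
6 2.141 5.617 144.576
7 1.884 4.350 160.518
final: 160.518 8.126

Arc 1: start y=15.200, vy=9.870 → t=3.036, apex=20.170, x_land=25.685, impact vy=-19.883
  bounce: vy ← 0.88·19.883 = 17.497
Arc 2: start y=0.000, vy=17.497 → t=3.571, apex=15.620, x_land=55.894, impact vy=-17.497
  bounce: vy ← 0.88·17.497 = 15.397
Arc 3: start y=0.000, vy=15.397 → t=3.142, apex=12.096, x_land=82.478, impact vy=-15.397
  bounce: vy ← 0.88·15.397 = 13.550
Arc 4: start y=0.000, vy=13.550 → t=2.765, apex=9.367, x_land=105.872, impact vy=-13.550
  bounce: vy ← 0.88·13.550 = 11.924
Arc 5: start y=0.000, vy=11.924 → t=2.433, apex=7.254, x_land=126.459, impact vy=-11.924
  bounce: vy ← 0.88·11.924 = 10.493
Arc 6: start y=0.000, vy=10.493 → t=2.141, apex=5.617, x_land=144.576, impact vy=-10.493
  bounce: vy ← 0.88·10.493 = 9.234
Arc 7: start y=0.000, vy=9.234 → t=1.884, apex=4.350, x_land=160.518, impact vy=-9.234
  bounce: vy ← 0.88·9.234 = 8.126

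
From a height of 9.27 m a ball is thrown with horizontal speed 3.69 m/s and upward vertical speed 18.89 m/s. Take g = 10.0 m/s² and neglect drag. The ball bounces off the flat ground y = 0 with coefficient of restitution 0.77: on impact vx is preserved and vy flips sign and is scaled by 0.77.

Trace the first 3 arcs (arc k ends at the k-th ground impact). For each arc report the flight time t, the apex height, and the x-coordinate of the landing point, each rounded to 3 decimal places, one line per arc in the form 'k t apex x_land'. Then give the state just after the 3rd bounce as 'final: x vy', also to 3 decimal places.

Arc 1: start y=9.270, vy=18.890 → t=4.218, apex=27.112, x_land=15.563, impact vy=-23.286
  bounce: vy ← 0.77·23.286 = 17.930
Arc 2: start y=0.000, vy=17.930 → t=3.586, apex=16.074, x_land=28.795, impact vy=-17.930
  bounce: vy ← 0.77·17.930 = 13.806
Arc 3: start y=0.000, vy=13.806 → t=2.761, apex=9.531, x_land=38.984, impact vy=-13.806
  bounce: vy ← 0.77·13.806 = 10.631

1 4.218 27.112 15.563
2 3.586 16.074 28.795
3 2.761 9.531 38.984
final: 38.984 10.631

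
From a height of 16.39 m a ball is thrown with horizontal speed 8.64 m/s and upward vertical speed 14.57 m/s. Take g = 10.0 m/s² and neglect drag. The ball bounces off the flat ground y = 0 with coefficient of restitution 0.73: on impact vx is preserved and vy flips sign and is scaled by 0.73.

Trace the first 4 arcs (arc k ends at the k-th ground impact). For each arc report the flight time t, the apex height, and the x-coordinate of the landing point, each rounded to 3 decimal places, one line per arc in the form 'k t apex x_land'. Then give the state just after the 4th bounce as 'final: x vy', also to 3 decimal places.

1 3.781 27.004 32.668
2 3.393 14.391 61.983
3 2.477 7.669 83.383
4 1.808 4.087 99.006
final: 99.006 6.600

Arc 1: start y=16.390, vy=14.570 → t=3.781, apex=27.004, x_land=32.668, impact vy=-23.240
  bounce: vy ← 0.73·23.240 = 16.965
Arc 2: start y=0.000, vy=16.965 → t=3.393, apex=14.391, x_land=61.983, impact vy=-16.965
  bounce: vy ← 0.73·16.965 = 12.384
Arc 3: start y=0.000, vy=12.384 → t=2.477, apex=7.669, x_land=83.383, impact vy=-12.384
  bounce: vy ← 0.73·12.384 = 9.041
Arc 4: start y=0.000, vy=9.041 → t=1.808, apex=4.087, x_land=99.006, impact vy=-9.041
  bounce: vy ← 0.73·9.041 = 6.600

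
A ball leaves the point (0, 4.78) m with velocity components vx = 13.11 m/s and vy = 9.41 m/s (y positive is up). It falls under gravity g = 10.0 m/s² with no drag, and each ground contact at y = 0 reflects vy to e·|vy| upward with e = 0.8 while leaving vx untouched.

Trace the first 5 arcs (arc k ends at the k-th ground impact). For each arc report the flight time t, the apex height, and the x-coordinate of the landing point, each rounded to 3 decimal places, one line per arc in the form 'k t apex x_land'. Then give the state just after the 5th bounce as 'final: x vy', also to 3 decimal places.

1 2.298 9.207 30.127
2 2.171 5.893 58.592
3 1.737 3.771 81.363
4 1.390 2.414 99.581
5 1.112 1.545 114.155
final: 114.155 4.447

Arc 1: start y=4.780, vy=9.410 → t=2.298, apex=9.207, x_land=30.127, impact vy=-13.570
  bounce: vy ← 0.8·13.570 = 10.856
Arc 2: start y=0.000, vy=10.856 → t=2.171, apex=5.893, x_land=58.592, impact vy=-10.856
  bounce: vy ← 0.8·10.856 = 8.685
Arc 3: start y=0.000, vy=8.685 → t=1.737, apex=3.771, x_land=81.363, impact vy=-8.685
  bounce: vy ← 0.8·8.685 = 6.948
Arc 4: start y=0.000, vy=6.948 → t=1.390, apex=2.414, x_land=99.581, impact vy=-6.948
  bounce: vy ← 0.8·6.948 = 5.558
Arc 5: start y=0.000, vy=5.558 → t=1.112, apex=1.545, x_land=114.155, impact vy=-5.558
  bounce: vy ← 0.8·5.558 = 4.447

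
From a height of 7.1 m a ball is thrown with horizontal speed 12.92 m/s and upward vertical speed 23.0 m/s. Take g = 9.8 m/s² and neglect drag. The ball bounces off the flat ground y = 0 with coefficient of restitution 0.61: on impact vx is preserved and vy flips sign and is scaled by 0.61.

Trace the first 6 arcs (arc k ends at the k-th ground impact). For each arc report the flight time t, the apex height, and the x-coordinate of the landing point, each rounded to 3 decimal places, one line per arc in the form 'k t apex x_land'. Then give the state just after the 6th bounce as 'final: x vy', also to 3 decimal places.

Arc 1: start y=7.100, vy=23.000 → t=4.985, apex=34.090, x_land=64.401, impact vy=-25.849
  bounce: vy ← 0.61·25.849 = 15.768
Arc 2: start y=0.000, vy=15.768 → t=3.218, apex=12.685, x_land=105.976, impact vy=-15.768
  bounce: vy ← 0.61·15.768 = 9.618
Arc 3: start y=0.000, vy=9.618 → t=1.963, apex=4.720, x_land=131.337, impact vy=-9.618
  bounce: vy ← 0.61·9.618 = 5.867
Arc 4: start y=0.000, vy=5.867 → t=1.197, apex=1.756, x_land=146.807, impact vy=-5.867
  bounce: vy ← 0.61·5.867 = 3.579
Arc 5: start y=0.000, vy=3.579 → t=0.730, apex=0.654, x_land=156.244, impact vy=-3.579
  bounce: vy ← 0.61·3.579 = 2.183
Arc 6: start y=0.000, vy=2.183 → t=0.446, apex=0.243, x_land=162.001, impact vy=-2.183
  bounce: vy ← 0.61·2.183 = 1.332

1 4.985 34.090 64.401
2 3.218 12.685 105.976
3 1.963 4.720 131.337
4 1.197 1.756 146.807
5 0.730 0.654 156.244
6 0.446 0.243 162.001
final: 162.001 1.332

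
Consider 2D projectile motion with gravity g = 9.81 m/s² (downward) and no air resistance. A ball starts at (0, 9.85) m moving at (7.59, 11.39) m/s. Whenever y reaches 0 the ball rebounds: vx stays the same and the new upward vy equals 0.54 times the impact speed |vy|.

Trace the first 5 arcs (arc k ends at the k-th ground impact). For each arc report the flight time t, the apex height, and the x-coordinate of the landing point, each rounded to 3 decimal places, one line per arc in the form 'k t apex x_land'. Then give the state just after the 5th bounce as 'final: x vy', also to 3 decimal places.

Arc 1: start y=9.850, vy=11.390 → t=2.993, apex=16.462, x_land=22.717, impact vy=-17.972
  bounce: vy ← 0.54·17.972 = 9.705
Arc 2: start y=0.000, vy=9.705 → t=1.979, apex=4.800, x_land=37.735, impact vy=-9.705
  bounce: vy ← 0.54·9.705 = 5.241
Arc 3: start y=0.000, vy=5.241 → t=1.068, apex=1.400, x_land=45.844, impact vy=-5.241
  bounce: vy ← 0.54·5.241 = 2.830
Arc 4: start y=0.000, vy=2.830 → t=0.577, apex=0.408, x_land=50.223, impact vy=-2.830
  bounce: vy ← 0.54·2.830 = 1.528
Arc 5: start y=0.000, vy=1.528 → t=0.312, apex=0.119, x_land=52.588, impact vy=-1.528
  bounce: vy ← 0.54·1.528 = 0.825

1 2.993 16.462 22.717
2 1.979 4.800 37.735
3 1.068 1.400 45.844
4 0.577 0.408 50.223
5 0.312 0.119 52.588
final: 52.588 0.825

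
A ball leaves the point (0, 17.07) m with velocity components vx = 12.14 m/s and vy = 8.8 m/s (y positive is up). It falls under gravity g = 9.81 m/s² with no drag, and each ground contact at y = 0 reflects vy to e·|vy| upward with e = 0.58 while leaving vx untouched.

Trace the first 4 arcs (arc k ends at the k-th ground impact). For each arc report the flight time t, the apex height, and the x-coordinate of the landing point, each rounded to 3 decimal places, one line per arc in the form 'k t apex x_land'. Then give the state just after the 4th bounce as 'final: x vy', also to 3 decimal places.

1 2.967 21.017 36.020
2 2.401 7.070 65.170
3 1.393 2.378 82.077
4 0.808 0.800 91.883
final: 91.883 2.298

Arc 1: start y=17.070, vy=8.800 → t=2.967, apex=21.017, x_land=36.020, impact vy=-20.306
  bounce: vy ← 0.58·20.306 = 11.778
Arc 2: start y=0.000, vy=11.778 → t=2.401, apex=7.070, x_land=65.170, impact vy=-11.778
  bounce: vy ← 0.58·11.778 = 6.831
Arc 3: start y=0.000, vy=6.831 → t=1.393, apex=2.378, x_land=82.077, impact vy=-6.831
  bounce: vy ← 0.58·6.831 = 3.962
Arc 4: start y=0.000, vy=3.962 → t=0.808, apex=0.800, x_land=91.883, impact vy=-3.962
  bounce: vy ← 0.58·3.962 = 2.298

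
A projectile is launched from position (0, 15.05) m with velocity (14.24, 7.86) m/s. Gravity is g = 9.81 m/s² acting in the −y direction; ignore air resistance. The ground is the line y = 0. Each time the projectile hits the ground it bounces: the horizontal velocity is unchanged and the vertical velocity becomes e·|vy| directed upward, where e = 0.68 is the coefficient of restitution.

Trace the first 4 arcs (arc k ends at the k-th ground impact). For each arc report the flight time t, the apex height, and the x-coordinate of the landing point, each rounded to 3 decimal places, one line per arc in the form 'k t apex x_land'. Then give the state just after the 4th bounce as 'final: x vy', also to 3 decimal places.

Arc 1: start y=15.050, vy=7.860 → t=2.727, apex=18.199, x_land=38.839, impact vy=-18.896
  bounce: vy ← 0.68·18.896 = 12.849
Arc 2: start y=0.000, vy=12.849 → t=2.620, apex=8.415, x_land=76.142, impact vy=-12.849
  bounce: vy ← 0.68·12.849 = 8.738
Arc 3: start y=0.000, vy=8.738 → t=1.781, apex=3.891, x_land=101.509, impact vy=-8.738
  bounce: vy ← 0.68·8.738 = 5.942
Arc 4: start y=0.000, vy=5.942 → t=1.211, apex=1.799, x_land=118.758, impact vy=-5.942
  bounce: vy ← 0.68·5.942 = 4.040

1 2.727 18.199 38.839
2 2.620 8.415 76.142
3 1.781 3.891 101.509
4 1.211 1.799 118.758
final: 118.758 4.040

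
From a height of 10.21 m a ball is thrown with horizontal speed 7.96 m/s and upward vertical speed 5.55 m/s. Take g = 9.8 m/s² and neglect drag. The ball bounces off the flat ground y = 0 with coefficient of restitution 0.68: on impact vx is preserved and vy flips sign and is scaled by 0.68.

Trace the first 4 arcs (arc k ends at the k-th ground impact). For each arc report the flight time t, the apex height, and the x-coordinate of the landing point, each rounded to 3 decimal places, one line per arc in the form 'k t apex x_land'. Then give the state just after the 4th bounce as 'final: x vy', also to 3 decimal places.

Arc 1: start y=10.210, vy=5.550 → t=2.117, apex=11.782, x_land=16.851, impact vy=-15.196
  bounce: vy ← 0.68·15.196 = 10.333
Arc 2: start y=0.000, vy=10.333 → t=2.109, apex=5.448, x_land=33.637, impact vy=-10.333
  bounce: vy ← 0.68·10.333 = 7.027
Arc 3: start y=0.000, vy=7.027 → t=1.434, apex=2.519, x_land=45.052, impact vy=-7.027
  bounce: vy ← 0.68·7.027 = 4.778
Arc 4: start y=0.000, vy=4.778 → t=0.975, apex=1.165, x_land=52.814, impact vy=-4.778
  bounce: vy ← 0.68·4.778 = 3.249

1 2.117 11.782 16.851
2 2.109 5.448 33.637
3 1.434 2.519 45.052
4 0.975 1.165 52.814
final: 52.814 3.249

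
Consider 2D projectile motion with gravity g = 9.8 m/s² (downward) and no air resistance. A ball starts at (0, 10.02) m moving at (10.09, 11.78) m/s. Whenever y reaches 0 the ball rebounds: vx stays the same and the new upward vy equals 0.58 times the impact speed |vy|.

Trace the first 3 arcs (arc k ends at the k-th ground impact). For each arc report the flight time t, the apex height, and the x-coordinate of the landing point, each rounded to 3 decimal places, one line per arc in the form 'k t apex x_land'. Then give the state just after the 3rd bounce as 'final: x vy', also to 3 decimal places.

1 3.070 17.100 30.978
2 2.167 5.752 52.843
3 1.257 1.935 65.524
final: 65.524 3.572

Arc 1: start y=10.020, vy=11.780 → t=3.070, apex=17.100, x_land=30.978, impact vy=-18.307
  bounce: vy ← 0.58·18.307 = 10.618
Arc 2: start y=0.000, vy=10.618 → t=2.167, apex=5.752, x_land=52.843, impact vy=-10.618
  bounce: vy ← 0.58·10.618 = 6.159
Arc 3: start y=0.000, vy=6.159 → t=1.257, apex=1.935, x_land=65.524, impact vy=-6.159
  bounce: vy ← 0.58·6.159 = 3.572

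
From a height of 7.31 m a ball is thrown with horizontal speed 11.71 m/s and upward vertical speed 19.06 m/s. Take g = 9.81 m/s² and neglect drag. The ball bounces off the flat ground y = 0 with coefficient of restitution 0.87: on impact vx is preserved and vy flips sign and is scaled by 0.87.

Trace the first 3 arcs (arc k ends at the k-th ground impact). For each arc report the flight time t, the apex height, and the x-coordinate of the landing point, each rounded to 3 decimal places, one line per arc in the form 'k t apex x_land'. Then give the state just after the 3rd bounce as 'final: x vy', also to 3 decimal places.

Arc 1: start y=7.310, vy=19.060 → t=4.238, apex=25.826, x_land=49.621, impact vy=-22.510
  bounce: vy ← 0.87·22.510 = 19.584
Arc 2: start y=0.000, vy=19.584 → t=3.993, apex=19.548, x_land=96.375, impact vy=-19.584
  bounce: vy ← 0.87·19.584 = 17.038
Arc 3: start y=0.000, vy=17.038 → t=3.474, apex=14.796, x_land=137.051, impact vy=-17.038
  bounce: vy ← 0.87·17.038 = 14.823

1 4.238 25.826 49.621
2 3.993 19.548 96.375
3 3.474 14.796 137.051
final: 137.051 14.823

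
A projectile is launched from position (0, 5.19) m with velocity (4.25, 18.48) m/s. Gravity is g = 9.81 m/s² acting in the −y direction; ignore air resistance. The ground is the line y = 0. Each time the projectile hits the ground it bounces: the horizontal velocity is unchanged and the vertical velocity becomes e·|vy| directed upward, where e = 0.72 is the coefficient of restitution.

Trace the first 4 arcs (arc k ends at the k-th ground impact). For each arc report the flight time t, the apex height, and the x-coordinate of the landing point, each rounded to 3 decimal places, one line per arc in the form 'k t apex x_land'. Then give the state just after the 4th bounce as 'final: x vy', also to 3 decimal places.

1 4.030 22.596 17.128
2 3.091 11.714 30.264
3 2.225 6.072 39.721
4 1.602 3.148 46.531
final: 46.531 5.658

Arc 1: start y=5.190, vy=18.480 → t=4.030, apex=22.596, x_land=17.128, impact vy=-21.056
  bounce: vy ← 0.72·21.056 = 15.160
Arc 2: start y=0.000, vy=15.160 → t=3.091, apex=11.714, x_land=30.264, impact vy=-15.160
  bounce: vy ← 0.72·15.160 = 10.915
Arc 3: start y=0.000, vy=10.915 → t=2.225, apex=6.072, x_land=39.721, impact vy=-10.915
  bounce: vy ← 0.72·10.915 = 7.859
Arc 4: start y=0.000, vy=7.859 → t=1.602, apex=3.148, x_land=46.531, impact vy=-7.859
  bounce: vy ← 0.72·7.859 = 5.658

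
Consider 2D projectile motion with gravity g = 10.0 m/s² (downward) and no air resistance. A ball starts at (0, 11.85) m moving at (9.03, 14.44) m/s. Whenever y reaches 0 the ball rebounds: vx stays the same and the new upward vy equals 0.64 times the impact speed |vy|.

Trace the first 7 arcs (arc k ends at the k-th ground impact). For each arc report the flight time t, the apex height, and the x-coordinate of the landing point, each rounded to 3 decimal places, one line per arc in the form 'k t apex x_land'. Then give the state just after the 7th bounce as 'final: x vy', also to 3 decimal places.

1 3.555 22.276 32.099
2 2.702 9.124 56.496
3 1.729 3.737 72.109
4 1.107 1.531 82.102
5 0.708 0.627 88.498
6 0.453 0.257 92.591
7 0.290 0.105 95.210
final: 95.210 0.928

Arc 1: start y=11.850, vy=14.440 → t=3.555, apex=22.276, x_land=32.099, impact vy=-21.107
  bounce: vy ← 0.64·21.107 = 13.509
Arc 2: start y=0.000, vy=13.509 → t=2.702, apex=9.124, x_land=56.496, impact vy=-13.509
  bounce: vy ← 0.64·13.509 = 8.646
Arc 3: start y=0.000, vy=8.646 → t=1.729, apex=3.737, x_land=72.109, impact vy=-8.646
  bounce: vy ← 0.64·8.646 = 5.533
Arc 4: start y=0.000, vy=5.533 → t=1.107, apex=1.531, x_land=82.102, impact vy=-5.533
  bounce: vy ← 0.64·5.533 = 3.541
Arc 5: start y=0.000, vy=3.541 → t=0.708, apex=0.627, x_land=88.498, impact vy=-3.541
  bounce: vy ← 0.64·3.541 = 2.266
Arc 6: start y=0.000, vy=2.266 → t=0.453, apex=0.257, x_land=92.591, impact vy=-2.266
  bounce: vy ← 0.64·2.266 = 1.450
Arc 7: start y=0.000, vy=1.450 → t=0.290, apex=0.105, x_land=95.210, impact vy=-1.450
  bounce: vy ← 0.64·1.450 = 0.928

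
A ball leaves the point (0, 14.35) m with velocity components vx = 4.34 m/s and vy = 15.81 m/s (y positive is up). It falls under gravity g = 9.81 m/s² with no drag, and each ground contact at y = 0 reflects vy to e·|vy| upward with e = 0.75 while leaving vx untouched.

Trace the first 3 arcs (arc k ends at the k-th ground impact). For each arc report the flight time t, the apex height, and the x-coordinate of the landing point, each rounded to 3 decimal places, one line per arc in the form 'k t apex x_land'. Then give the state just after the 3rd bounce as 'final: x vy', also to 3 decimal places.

Arc 1: start y=14.350, vy=15.810 → t=3.962, apex=27.090, x_land=17.194, impact vy=-23.054
  bounce: vy ← 0.75·23.054 = 17.291
Arc 2: start y=0.000, vy=17.291 → t=3.525, apex=15.238, x_land=32.493, impact vy=-17.291
  bounce: vy ← 0.75·17.291 = 12.968
Arc 3: start y=0.000, vy=12.968 → t=2.644, apex=8.571, x_land=43.967, impact vy=-12.968
  bounce: vy ← 0.75·12.968 = 9.726

1 3.962 27.090 17.194
2 3.525 15.238 32.493
3 2.644 8.571 43.967
final: 43.967 9.726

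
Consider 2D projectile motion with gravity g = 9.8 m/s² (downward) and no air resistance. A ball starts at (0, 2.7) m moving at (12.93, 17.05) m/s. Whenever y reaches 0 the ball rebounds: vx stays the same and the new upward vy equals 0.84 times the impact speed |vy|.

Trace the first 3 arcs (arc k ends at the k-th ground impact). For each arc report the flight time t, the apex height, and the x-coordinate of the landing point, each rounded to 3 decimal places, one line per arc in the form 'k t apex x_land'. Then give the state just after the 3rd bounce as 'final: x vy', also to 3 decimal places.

1 3.631 17.532 46.953
2 3.178 12.370 88.042
3 2.669 8.729 122.556
final: 122.556 10.987

Arc 1: start y=2.700, vy=17.050 → t=3.631, apex=17.532, x_land=46.953, impact vy=-18.537
  bounce: vy ← 0.84·18.537 = 15.571
Arc 2: start y=0.000, vy=15.571 → t=3.178, apex=12.370, x_land=88.042, impact vy=-15.571
  bounce: vy ← 0.84·15.571 = 13.080
Arc 3: start y=0.000, vy=13.080 → t=2.669, apex=8.729, x_land=122.556, impact vy=-13.080
  bounce: vy ← 0.84·13.080 = 10.987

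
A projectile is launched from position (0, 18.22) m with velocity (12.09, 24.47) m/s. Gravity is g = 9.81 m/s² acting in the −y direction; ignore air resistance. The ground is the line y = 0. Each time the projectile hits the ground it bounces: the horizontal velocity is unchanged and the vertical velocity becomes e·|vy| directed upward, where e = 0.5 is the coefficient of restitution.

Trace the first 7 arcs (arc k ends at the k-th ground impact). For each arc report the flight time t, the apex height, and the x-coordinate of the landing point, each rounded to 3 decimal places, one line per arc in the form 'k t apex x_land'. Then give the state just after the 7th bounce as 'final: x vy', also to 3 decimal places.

Arc 1: start y=18.220, vy=24.470 → t=5.647, apex=48.739, x_land=68.268, impact vy=-30.923
  bounce: vy ← 0.5·30.923 = 15.462
Arc 2: start y=0.000, vy=15.462 → t=3.152, apex=12.185, x_land=106.378, impact vy=-15.462
  bounce: vy ← 0.5·15.462 = 7.731
Arc 3: start y=0.000, vy=7.731 → t=1.576, apex=3.046, x_land=125.433, impact vy=-7.731
  bounce: vy ← 0.5·7.731 = 3.865
Arc 4: start y=0.000, vy=3.865 → t=0.788, apex=0.762, x_land=134.961, impact vy=-3.865
  bounce: vy ← 0.5·3.865 = 1.933
Arc 5: start y=0.000, vy=1.933 → t=0.394, apex=0.190, x_land=139.725, impact vy=-1.933
  bounce: vy ← 0.5·1.933 = 0.966
Arc 6: start y=0.000, vy=0.966 → t=0.197, apex=0.048, x_land=142.107, impact vy=-0.966
  bounce: vy ← 0.5·0.966 = 0.483
Arc 7: start y=0.000, vy=0.483 → t=0.099, apex=0.012, x_land=143.298, impact vy=-0.483
  bounce: vy ← 0.5·0.483 = 0.242

1 5.647 48.739 68.268
2 3.152 12.185 106.378
3 1.576 3.046 125.433
4 0.788 0.762 134.961
5 0.394 0.190 139.725
6 0.197 0.048 142.107
7 0.099 0.012 143.298
final: 143.298 0.242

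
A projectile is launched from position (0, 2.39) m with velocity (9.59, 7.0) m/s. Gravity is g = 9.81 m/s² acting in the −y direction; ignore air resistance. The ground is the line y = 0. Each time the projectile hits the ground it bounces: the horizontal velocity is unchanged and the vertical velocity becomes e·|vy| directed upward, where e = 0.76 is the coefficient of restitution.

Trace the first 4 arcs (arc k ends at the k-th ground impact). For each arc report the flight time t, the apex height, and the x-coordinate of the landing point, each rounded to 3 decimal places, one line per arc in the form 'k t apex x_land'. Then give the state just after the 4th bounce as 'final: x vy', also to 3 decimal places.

1 1.712 4.887 16.416
2 1.517 2.823 30.967
3 1.153 1.631 42.025
4 0.876 0.942 50.430
final: 50.430 3.267

Arc 1: start y=2.390, vy=7.000 → t=1.712, apex=4.887, x_land=16.416, impact vy=-9.792
  bounce: vy ← 0.76·9.792 = 7.442
Arc 2: start y=0.000, vy=7.442 → t=1.517, apex=2.823, x_land=30.967, impact vy=-7.442
  bounce: vy ← 0.76·7.442 = 5.656
Arc 3: start y=0.000, vy=5.656 → t=1.153, apex=1.631, x_land=42.025, impact vy=-5.656
  bounce: vy ← 0.76·5.656 = 4.299
Arc 4: start y=0.000, vy=4.299 → t=0.876, apex=0.942, x_land=50.430, impact vy=-4.299
  bounce: vy ← 0.76·4.299 = 3.267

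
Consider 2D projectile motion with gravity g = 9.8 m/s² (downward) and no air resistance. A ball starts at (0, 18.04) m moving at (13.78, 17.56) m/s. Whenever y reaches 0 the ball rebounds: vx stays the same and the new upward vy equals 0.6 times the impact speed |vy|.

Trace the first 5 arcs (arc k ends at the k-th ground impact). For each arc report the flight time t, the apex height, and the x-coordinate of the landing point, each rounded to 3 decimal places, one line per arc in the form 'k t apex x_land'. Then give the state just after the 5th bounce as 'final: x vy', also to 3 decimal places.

1 4.417 33.772 60.868
2 3.150 12.158 104.281
3 1.890 4.377 130.328
4 1.134 1.576 145.957
5 0.680 0.567 155.334
final: 155.334 2.001

Arc 1: start y=18.040, vy=17.560 → t=4.417, apex=33.772, x_land=60.868, impact vy=-25.728
  bounce: vy ← 0.6·25.728 = 15.437
Arc 2: start y=0.000, vy=15.437 → t=3.150, apex=12.158, x_land=104.281, impact vy=-15.437
  bounce: vy ← 0.6·15.437 = 9.262
Arc 3: start y=0.000, vy=9.262 → t=1.890, apex=4.377, x_land=130.328, impact vy=-9.262
  bounce: vy ← 0.6·9.262 = 5.557
Arc 4: start y=0.000, vy=5.557 → t=1.134, apex=1.576, x_land=145.957, impact vy=-5.557
  bounce: vy ← 0.6·5.557 = 3.334
Arc 5: start y=0.000, vy=3.334 → t=0.680, apex=0.567, x_land=155.334, impact vy=-3.334
  bounce: vy ← 0.6·3.334 = 2.001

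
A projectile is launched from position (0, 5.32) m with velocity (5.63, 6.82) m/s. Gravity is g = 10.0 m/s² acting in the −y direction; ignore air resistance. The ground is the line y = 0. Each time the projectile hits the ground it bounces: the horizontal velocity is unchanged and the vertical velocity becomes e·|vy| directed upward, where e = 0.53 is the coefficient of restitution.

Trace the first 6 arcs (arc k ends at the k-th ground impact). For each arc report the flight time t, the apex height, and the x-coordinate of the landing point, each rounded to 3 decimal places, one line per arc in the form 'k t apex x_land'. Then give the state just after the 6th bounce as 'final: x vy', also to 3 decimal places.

1 1.919 7.646 10.802
2 1.311 2.148 18.181
3 0.695 0.603 22.092
4 0.368 0.169 24.165
5 0.195 0.048 25.264
6 0.103 0.013 25.846
final: 25.846 0.274

Arc 1: start y=5.320, vy=6.820 → t=1.919, apex=7.646, x_land=10.802, impact vy=-12.366
  bounce: vy ← 0.53·12.366 = 6.554
Arc 2: start y=0.000, vy=6.554 → t=1.311, apex=2.148, x_land=18.181, impact vy=-6.554
  bounce: vy ← 0.53·6.554 = 3.474
Arc 3: start y=0.000, vy=3.474 → t=0.695, apex=0.603, x_land=22.092, impact vy=-3.474
  bounce: vy ← 0.53·3.474 = 1.841
Arc 4: start y=0.000, vy=1.841 → t=0.368, apex=0.169, x_land=24.165, impact vy=-1.841
  bounce: vy ← 0.53·1.841 = 0.976
Arc 5: start y=0.000, vy=0.976 → t=0.195, apex=0.048, x_land=25.264, impact vy=-0.976
  bounce: vy ← 0.53·0.976 = 0.517
Arc 6: start y=0.000, vy=0.517 → t=0.103, apex=0.013, x_land=25.846, impact vy=-0.517
  bounce: vy ← 0.53·0.517 = 0.274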